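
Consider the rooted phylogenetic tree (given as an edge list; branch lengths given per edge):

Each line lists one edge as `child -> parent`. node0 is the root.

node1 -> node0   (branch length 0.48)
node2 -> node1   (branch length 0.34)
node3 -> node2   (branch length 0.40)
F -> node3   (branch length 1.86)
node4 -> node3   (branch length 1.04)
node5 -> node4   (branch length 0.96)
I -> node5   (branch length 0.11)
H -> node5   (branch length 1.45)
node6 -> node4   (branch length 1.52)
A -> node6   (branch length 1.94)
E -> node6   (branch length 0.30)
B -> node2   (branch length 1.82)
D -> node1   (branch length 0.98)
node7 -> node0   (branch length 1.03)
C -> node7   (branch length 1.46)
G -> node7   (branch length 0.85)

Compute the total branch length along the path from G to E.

The path runs G → … → MRCA → … → E; the MRCA is the root of the tree.
Branch lengths along that path: 0.85 + 1.03 + 0.48 + 0.34 + 0.40 + 1.04 + 1.52 + 0.30 = 5.96.

5.96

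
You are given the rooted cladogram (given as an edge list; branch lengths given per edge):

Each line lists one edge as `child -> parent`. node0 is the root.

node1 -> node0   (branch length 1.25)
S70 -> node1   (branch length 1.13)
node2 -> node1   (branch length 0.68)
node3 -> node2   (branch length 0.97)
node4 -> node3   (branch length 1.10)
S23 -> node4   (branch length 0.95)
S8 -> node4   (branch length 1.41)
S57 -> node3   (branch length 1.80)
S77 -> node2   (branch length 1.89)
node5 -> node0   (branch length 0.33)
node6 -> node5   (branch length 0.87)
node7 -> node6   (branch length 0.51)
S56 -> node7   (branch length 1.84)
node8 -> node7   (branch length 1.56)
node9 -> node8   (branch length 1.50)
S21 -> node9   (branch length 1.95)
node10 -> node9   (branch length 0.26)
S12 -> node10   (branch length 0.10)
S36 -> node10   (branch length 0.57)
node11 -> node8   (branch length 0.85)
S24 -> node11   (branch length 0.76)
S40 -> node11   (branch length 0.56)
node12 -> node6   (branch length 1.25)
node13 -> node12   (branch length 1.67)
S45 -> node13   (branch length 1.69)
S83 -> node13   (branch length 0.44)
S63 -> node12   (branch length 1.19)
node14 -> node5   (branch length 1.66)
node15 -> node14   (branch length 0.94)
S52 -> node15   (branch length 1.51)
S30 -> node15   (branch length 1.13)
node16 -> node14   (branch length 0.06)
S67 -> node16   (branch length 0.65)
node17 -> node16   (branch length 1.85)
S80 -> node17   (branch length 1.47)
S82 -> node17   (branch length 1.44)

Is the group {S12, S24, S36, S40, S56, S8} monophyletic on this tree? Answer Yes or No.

The MRCA of the listed taxa is the root, so the smallest clade containing them is the whole tree.
That clade also contains S21, S23, S30, S45, S52, S57, S63, S67, S70, S77, S80, S82, S83, which are not in the proposed group, so the group is not monophyletic.

No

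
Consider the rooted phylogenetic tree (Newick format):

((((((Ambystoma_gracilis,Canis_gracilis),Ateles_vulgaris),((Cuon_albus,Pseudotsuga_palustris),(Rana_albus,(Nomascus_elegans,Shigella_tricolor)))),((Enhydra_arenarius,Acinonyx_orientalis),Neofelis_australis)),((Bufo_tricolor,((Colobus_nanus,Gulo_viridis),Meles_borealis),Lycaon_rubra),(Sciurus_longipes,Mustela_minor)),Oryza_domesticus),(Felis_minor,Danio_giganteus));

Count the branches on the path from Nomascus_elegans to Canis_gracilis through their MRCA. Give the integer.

7

The MRCA of Nomascus_elegans and Canis_gracilis is the node subtending (((Ambystoma_gracilis,Canis_gracilis),Ateles_vulgaris),((Cuon_albus,Pseudotsuga_palustris),(Rana_albus,(Nomascus_elegans,Shigella_tricolor)))).
From Nomascus_elegans up to that node: 4 branches. From Canis_gracilis up to the same node: 3 branches. Total: 4 + 3 = 7.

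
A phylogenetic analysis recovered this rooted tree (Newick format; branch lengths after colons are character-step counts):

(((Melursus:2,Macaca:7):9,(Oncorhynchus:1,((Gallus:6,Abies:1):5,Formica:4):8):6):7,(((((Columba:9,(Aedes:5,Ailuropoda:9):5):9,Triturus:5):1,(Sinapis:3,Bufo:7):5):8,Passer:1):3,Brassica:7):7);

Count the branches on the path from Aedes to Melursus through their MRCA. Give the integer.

The MRCA of Aedes and Melursus is the root of the tree.
From Aedes up to that node: 7 branches. From Melursus up to the same node: 3 branches. Total: 7 + 3 = 10.

10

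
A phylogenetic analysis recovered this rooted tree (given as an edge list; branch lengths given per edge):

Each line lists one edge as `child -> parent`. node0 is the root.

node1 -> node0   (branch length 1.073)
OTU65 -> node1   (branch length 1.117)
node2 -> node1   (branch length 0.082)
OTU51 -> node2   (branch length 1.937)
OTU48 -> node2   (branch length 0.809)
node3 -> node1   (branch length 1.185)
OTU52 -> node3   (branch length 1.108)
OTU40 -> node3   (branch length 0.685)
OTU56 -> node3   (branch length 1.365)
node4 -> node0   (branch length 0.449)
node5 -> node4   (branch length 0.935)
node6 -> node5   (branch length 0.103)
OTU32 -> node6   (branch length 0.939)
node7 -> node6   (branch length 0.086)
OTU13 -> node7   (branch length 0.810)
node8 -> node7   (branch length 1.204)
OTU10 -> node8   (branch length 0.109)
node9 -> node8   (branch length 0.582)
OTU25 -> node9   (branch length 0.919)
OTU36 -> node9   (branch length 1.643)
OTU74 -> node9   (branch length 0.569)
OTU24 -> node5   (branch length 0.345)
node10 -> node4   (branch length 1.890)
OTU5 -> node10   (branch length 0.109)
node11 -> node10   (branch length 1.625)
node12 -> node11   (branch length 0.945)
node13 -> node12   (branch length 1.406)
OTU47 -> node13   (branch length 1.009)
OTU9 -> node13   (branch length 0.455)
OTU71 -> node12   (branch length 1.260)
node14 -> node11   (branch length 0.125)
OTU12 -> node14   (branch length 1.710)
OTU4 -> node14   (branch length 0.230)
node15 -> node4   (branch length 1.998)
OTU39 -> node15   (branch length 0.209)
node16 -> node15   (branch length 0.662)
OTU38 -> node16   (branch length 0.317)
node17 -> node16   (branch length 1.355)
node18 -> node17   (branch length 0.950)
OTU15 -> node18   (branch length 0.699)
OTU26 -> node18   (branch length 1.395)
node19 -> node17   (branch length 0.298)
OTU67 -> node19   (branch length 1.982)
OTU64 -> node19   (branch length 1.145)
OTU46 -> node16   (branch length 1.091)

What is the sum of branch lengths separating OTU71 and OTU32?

The path runs OTU71 → … → MRCA → … → OTU32; the MRCA is the node subtending (((OTU32,(OTU13,(OTU10,(OTU25,OTU36,OTU74)))),OTU24),(OTU5,(((OTU47,OTU9),OTU71),(OTU12,OTU4))),(OTU39,(OTU38,((OTU15,OTU26),(OTU67,OTU64)),OTU46))).
Branch lengths along that path: 1.260 + 0.945 + 1.625 + 1.890 + 0.935 + 0.103 + 0.939 = 7.697.

7.697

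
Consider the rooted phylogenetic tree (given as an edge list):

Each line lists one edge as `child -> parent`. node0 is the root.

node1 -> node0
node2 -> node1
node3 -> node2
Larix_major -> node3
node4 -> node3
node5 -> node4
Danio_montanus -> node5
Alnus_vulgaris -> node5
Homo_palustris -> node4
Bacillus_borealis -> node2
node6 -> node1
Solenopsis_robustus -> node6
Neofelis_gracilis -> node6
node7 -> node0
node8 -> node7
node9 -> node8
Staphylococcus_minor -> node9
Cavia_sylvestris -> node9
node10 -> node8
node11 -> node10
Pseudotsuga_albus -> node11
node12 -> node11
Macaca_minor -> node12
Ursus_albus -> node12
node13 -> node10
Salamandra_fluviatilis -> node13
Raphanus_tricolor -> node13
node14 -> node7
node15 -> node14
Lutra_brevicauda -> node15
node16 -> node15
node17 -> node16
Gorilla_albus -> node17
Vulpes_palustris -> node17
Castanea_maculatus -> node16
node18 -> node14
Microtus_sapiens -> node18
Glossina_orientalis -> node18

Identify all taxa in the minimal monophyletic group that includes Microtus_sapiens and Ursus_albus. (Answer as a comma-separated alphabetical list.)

Castanea_maculatus, Cavia_sylvestris, Glossina_orientalis, Gorilla_albus, Lutra_brevicauda, Macaca_minor, Microtus_sapiens, Pseudotsuga_albus, Raphanus_tricolor, Salamandra_fluviatilis, Staphylococcus_minor, Ursus_albus, Vulpes_palustris

Tracing Microtus_sapiens: it sits inside (Microtus_sapiens,Glossina_orientalis).
Tracing Ursus_albus: it sits inside (Macaca_minor,Ursus_albus).
The smallest clade enclosing both is (((Staphylococcus_minor,Cavia_sylvestris),((Pseudotsuga_albus,(Macaca_minor,Ursus_albus)),(Salamandra_fluviatilis,Raphanus_tricolor))),((Lutra_brevicauda,((Gorilla_albus,Vulpes_palustris),Castanea_maculatus)),(Microtus_sapiens,Glossina_orientalis))); the answer is its 13 terminal taxa in alphabetical order.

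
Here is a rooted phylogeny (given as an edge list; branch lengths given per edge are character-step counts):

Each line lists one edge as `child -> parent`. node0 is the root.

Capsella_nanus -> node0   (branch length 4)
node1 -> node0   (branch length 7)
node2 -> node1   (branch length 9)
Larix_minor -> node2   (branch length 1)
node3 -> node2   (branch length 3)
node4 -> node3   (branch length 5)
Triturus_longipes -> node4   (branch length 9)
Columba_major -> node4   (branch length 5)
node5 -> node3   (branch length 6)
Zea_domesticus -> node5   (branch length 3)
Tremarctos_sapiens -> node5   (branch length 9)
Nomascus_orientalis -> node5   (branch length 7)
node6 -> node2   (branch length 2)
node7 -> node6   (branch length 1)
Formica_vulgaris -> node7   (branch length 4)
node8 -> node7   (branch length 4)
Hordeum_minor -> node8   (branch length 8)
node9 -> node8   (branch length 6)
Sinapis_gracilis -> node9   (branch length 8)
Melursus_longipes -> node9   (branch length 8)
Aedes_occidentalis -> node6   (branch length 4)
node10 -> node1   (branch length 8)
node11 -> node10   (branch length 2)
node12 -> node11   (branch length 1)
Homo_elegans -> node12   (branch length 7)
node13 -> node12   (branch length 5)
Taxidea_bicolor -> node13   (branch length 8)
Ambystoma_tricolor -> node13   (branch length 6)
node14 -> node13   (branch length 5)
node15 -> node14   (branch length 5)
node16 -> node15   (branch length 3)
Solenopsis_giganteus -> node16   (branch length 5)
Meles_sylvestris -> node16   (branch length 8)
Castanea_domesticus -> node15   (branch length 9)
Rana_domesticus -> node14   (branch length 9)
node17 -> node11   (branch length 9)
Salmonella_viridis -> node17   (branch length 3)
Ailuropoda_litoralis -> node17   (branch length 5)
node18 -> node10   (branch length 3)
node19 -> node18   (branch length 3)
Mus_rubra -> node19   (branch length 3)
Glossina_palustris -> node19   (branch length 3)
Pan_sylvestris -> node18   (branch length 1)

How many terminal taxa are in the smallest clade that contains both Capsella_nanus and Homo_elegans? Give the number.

24

The MRCA of Capsella_nanus and Homo_elegans is the root, so the clade is the entire tree.
That clade contains 24 terminal taxa: Aedes_occidentalis, Ailuropoda_litoralis, Ambystoma_tricolor, Capsella_nanus, Castanea_domesticus, Columba_major, Formica_vulgaris, Glossina_palustris, Homo_elegans, Hordeum_minor, Larix_minor, Meles_sylvestris, Melursus_longipes, Mus_rubra, Nomascus_orientalis, Pan_sylvestris, Rana_domesticus, Salmonella_viridis, Sinapis_gracilis, Solenopsis_giganteus, Taxidea_bicolor, Tremarctos_sapiens, Triturus_longipes, Zea_domesticus.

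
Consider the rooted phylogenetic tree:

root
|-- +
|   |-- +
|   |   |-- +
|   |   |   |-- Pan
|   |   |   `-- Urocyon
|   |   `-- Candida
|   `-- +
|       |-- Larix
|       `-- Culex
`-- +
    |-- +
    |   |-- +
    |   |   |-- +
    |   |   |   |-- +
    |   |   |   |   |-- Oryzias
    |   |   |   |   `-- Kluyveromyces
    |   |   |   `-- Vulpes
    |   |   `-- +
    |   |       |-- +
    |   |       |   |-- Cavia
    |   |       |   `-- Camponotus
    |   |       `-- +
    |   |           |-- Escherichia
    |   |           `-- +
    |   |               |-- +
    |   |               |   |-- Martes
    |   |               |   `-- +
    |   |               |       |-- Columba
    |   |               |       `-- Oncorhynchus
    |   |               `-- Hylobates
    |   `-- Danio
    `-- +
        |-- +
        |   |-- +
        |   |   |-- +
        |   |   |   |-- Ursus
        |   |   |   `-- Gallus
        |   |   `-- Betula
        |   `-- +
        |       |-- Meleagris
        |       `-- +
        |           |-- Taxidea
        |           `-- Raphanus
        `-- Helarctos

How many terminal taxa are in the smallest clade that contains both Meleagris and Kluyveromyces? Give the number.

The MRCA of Meleagris and Kluyveromyces is the node subtending (((((Oryzias,Kluyveromyces),Vulpes),((Cavia,Camponotus),(Escherichia,((Martes,(Columba,Oncorhynchus)),Hylobates)))),Danio),((((Ursus,Gallus),Betula),(Meleagris,(Taxidea,Raphanus))),Helarctos)).
That clade contains 18 terminal taxa: Betula, Camponotus, Cavia, Columba, Danio, Escherichia, Gallus, Helarctos, Hylobates, Kluyveromyces, Martes, Meleagris, Oncorhynchus, Oryzias, Raphanus, Taxidea, Ursus, Vulpes.

18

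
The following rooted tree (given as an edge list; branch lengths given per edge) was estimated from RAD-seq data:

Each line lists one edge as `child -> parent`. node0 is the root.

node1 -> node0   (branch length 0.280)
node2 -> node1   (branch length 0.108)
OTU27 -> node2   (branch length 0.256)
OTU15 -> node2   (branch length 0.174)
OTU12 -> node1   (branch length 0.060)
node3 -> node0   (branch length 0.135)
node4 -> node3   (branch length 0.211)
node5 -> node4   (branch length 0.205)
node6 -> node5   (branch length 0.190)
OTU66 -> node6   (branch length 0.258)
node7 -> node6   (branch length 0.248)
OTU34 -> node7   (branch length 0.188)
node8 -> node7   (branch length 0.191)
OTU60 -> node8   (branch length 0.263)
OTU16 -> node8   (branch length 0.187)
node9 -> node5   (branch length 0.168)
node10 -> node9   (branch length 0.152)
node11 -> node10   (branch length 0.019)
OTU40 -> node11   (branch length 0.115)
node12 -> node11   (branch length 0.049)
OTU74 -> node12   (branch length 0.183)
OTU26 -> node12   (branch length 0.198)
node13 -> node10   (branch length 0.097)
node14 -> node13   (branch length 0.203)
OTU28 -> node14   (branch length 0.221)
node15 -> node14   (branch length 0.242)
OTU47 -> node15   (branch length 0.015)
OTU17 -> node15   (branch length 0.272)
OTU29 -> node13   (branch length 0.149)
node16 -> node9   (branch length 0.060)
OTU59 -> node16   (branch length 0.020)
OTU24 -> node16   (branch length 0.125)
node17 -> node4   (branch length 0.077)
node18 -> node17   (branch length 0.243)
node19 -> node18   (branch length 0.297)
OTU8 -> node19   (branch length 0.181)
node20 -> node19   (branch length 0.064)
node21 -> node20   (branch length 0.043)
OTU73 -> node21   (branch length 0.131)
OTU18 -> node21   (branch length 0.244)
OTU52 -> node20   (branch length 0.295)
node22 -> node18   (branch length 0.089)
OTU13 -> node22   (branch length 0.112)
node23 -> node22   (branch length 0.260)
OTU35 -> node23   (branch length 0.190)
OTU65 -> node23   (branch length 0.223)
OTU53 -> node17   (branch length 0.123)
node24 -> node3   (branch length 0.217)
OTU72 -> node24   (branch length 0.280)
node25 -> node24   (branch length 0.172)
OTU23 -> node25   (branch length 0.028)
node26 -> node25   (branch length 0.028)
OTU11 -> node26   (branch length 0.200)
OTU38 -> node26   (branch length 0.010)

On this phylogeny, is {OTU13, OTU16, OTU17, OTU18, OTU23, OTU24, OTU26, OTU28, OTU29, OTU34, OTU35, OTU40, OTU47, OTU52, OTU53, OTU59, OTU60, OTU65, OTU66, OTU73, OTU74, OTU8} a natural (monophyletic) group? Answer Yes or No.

The MRCA of the listed taxa subtends ((((OTU66,(OTU34,(OTU60,OTU16))),(((OTU40,(OTU74,OTU26)),((OTU28,(OTU47,OTU17)),OTU29)),(OTU59,OTU24))),(((OTU8,((OTU73,OTU18),OTU52)),(OTU13,(OTU35,OTU65))),OTU53)),(OTU72,(OTU23,(OTU11,OTU38)))).
That clade also contains OTU11, OTU38, OTU72, which are not in the proposed group, so the group is not monophyletic.

No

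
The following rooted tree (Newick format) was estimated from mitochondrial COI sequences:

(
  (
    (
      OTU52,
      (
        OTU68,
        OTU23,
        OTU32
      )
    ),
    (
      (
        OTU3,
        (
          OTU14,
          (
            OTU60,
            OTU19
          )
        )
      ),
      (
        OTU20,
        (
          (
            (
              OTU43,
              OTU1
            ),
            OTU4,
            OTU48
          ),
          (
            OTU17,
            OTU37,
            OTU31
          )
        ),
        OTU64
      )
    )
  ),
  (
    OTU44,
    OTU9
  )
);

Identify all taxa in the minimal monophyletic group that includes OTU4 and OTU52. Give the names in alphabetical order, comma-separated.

Tracing OTU4: it sits inside ((OTU43,OTU1),OTU4,OTU48).
Tracing OTU52: it sits inside (OTU52,(OTU68,OTU23,OTU32)).
The smallest clade enclosing both is ((OTU52,(OTU68,OTU23,OTU32)),((OTU3,(OTU14,(OTU60,OTU19))),(OTU20,(((OTU43,OTU1),OTU4,OTU48),(OTU17,OTU37,OTU31)),OTU64))); the answer is its 17 terminal taxa in alphabetical order.

OTU1, OTU14, OTU17, OTU19, OTU20, OTU23, OTU3, OTU31, OTU32, OTU37, OTU4, OTU43, OTU48, OTU52, OTU60, OTU64, OTU68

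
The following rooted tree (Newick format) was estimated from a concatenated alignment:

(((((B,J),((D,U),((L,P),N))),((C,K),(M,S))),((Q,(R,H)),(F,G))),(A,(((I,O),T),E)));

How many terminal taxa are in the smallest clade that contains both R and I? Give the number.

21

The MRCA of R and I is the root, so the clade is the entire tree.
That clade contains 21 terminal taxa: A, B, C, D, E, F, G, H, I, J, K, L, M, N, O, P, Q, R, S, T, U.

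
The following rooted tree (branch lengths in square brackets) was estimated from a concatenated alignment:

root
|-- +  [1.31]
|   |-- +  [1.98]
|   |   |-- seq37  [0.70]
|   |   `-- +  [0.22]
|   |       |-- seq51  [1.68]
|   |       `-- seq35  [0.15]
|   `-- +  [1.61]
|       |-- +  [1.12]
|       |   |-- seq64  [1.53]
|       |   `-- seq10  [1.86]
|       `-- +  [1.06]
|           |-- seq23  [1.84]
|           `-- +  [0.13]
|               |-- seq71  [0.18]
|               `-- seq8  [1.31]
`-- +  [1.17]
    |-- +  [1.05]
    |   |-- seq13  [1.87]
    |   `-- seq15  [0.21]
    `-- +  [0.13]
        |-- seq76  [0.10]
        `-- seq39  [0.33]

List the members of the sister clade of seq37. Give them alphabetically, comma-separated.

seq37 attaches to the tree at the node subtending (seq37,(seq51,seq35)).
The other lineage descending from that same node — the sister group — is (seq51,seq35); its 2 tips in alphabetical order are the answer.

seq35, seq51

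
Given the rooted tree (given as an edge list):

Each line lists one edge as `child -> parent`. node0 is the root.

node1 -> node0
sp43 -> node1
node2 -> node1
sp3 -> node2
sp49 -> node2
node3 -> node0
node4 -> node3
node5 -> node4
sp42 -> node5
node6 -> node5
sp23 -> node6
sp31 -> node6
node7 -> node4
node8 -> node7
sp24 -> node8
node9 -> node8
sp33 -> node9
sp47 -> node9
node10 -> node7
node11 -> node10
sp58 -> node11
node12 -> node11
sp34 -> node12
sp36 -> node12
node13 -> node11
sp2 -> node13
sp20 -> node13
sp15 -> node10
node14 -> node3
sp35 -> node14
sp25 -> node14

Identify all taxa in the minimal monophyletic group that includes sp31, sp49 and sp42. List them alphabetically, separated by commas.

sp15, sp2, sp20, sp23, sp24, sp25, sp3, sp31, sp33, sp34, sp35, sp36, sp42, sp43, sp47, sp49, sp58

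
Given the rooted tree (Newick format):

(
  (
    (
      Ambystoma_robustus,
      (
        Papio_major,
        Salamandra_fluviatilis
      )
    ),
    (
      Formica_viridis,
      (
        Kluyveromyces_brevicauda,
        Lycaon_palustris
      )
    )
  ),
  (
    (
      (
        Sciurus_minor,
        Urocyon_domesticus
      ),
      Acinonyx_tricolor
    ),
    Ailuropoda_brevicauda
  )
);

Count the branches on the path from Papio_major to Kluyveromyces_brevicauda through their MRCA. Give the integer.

The MRCA of Papio_major and Kluyveromyces_brevicauda is the node subtending ((Ambystoma_robustus,(Papio_major,Salamandra_fluviatilis)),(Formica_viridis,(Kluyveromyces_brevicauda,Lycaon_palustris))).
From Papio_major up to that node: 3 branches. From Kluyveromyces_brevicauda up to the same node: 3 branches. Total: 3 + 3 = 6.

6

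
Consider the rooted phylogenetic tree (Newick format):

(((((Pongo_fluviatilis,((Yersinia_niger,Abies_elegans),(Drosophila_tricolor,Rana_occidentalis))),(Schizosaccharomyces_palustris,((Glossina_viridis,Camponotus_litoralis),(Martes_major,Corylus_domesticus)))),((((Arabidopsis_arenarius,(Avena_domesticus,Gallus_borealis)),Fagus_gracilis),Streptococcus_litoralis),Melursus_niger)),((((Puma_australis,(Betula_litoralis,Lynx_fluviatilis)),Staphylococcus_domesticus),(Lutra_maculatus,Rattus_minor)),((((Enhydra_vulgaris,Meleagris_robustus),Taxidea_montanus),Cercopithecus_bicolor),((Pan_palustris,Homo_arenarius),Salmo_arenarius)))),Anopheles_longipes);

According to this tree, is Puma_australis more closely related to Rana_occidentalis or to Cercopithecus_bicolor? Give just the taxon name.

Cercopithecus_bicolor

The MRCA of Puma_australis and Cercopithecus_bicolor subtends ((((Puma_australis,(Betula_litoralis,Lynx_fluviatilis)),Staphylococcus_domesticus),(Lutra_maculatus,Rattus_minor)),((((Enhydra_vulgaris,Meleagris_robustus),Taxidea_montanus),Cercopithecus_bicolor),((Pan_palustris,Homo_arenarius),Salmo_arenarius))) (13 taxa).
The MRCA of Puma_australis and Rana_occidentalis subtends ((((Pongo_fluviatilis,((Yersinia_niger,Abies_elegans),(Drosophila_tricolor,Rana_occidentalis))),(Schizosaccharomyces_palustris,((Glossina_viridis,Camponotus_litoralis),(Martes_major,Corylus_domesticus)))),((((Arabidopsis_arenarius,(Avena_domesticus,Gallus_borealis)),Fagus_gracilis),Streptococcus_litoralis),Melursus_niger)),((((Puma_australis,(Betula_litoralis,Lynx_fluviatilis)),Staphylococcus_domesticus),(Lutra_maculatus,Rattus_minor)),((((Enhydra_vulgaris,Meleagris_robustus),Taxidea_montanus),Cercopithecus_bicolor),((Pan_palustris,Homo_arenarius),Salmo_arenarius)))) (29 taxa).
The first is nested inside the second, so Puma_australis shares a more recent common ancestor with Cercopithecus_bicolor.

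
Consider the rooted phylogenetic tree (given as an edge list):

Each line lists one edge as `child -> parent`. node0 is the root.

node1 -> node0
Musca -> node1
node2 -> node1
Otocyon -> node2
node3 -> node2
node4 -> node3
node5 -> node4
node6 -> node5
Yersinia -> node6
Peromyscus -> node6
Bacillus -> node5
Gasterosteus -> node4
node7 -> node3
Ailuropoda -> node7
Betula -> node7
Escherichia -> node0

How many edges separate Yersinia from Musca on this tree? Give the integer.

The MRCA of Yersinia and Musca is the node subtending (Musca,(Otocyon,((((Yersinia,Peromyscus),Bacillus),Gasterosteus),(Ailuropoda,Betula)))).
From Yersinia up to that node: 6 branches. From Musca up to the same node: 1 branch. Total: 6 + 1 = 7.

7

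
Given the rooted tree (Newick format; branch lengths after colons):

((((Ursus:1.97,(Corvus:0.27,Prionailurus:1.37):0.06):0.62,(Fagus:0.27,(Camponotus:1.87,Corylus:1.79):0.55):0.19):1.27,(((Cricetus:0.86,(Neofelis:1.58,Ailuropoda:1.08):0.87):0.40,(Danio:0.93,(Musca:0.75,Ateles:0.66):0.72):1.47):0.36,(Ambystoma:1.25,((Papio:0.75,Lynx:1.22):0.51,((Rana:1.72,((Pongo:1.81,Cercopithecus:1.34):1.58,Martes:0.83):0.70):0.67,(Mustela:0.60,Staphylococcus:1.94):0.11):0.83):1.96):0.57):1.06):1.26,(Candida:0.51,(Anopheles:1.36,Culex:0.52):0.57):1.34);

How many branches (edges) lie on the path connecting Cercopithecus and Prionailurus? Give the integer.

The MRCA of Cercopithecus and Prionailurus is the node subtending (((Ursus,(Corvus,Prionailurus)),(Fagus,(Camponotus,Corylus))),(((Cricetus,(Neofelis,Ailuropoda)),(Danio,(Musca,Ateles))),(Ambystoma,((Papio,Lynx),((Rana,((Pongo,Cercopithecus),Martes)),(Mustela,Staphylococcus)))))).
From Cercopithecus up to that node: 8 branches. From Prionailurus up to the same node: 4 branches. Total: 8 + 4 = 12.

12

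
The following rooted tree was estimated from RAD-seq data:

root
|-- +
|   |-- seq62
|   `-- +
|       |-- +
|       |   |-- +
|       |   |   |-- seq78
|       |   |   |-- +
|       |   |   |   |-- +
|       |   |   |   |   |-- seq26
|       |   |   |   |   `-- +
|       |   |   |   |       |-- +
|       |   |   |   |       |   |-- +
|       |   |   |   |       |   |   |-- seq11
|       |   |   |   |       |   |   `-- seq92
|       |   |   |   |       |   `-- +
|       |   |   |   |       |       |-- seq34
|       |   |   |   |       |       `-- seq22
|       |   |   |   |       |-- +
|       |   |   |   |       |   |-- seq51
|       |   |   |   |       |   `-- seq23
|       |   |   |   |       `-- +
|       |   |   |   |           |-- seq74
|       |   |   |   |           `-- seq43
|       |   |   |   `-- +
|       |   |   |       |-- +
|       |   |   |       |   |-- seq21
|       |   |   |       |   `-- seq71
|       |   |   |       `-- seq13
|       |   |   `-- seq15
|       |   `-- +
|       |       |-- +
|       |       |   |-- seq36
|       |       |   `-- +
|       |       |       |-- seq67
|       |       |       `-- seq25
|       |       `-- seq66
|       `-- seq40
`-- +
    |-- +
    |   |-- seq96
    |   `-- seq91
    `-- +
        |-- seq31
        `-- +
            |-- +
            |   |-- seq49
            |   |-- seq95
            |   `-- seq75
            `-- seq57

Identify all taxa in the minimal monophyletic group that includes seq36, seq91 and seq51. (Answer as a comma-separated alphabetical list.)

seq11, seq13, seq15, seq21, seq22, seq23, seq25, seq26, seq31, seq34, seq36, seq40, seq43, seq49, seq51, seq57, seq62, seq66, seq67, seq71, seq74, seq75, seq78, seq91, seq92, seq95, seq96

Tracing seq36: it sits inside (seq36,(seq67,seq25)).
Tracing seq91: it sits inside (seq96,seq91).
Tracing seq51: it sits inside (seq51,seq23).
The smallest clade enclosing all 3 is the whole tree (their MRCA is the root), so the answer is all 27 tips in alphabetical order.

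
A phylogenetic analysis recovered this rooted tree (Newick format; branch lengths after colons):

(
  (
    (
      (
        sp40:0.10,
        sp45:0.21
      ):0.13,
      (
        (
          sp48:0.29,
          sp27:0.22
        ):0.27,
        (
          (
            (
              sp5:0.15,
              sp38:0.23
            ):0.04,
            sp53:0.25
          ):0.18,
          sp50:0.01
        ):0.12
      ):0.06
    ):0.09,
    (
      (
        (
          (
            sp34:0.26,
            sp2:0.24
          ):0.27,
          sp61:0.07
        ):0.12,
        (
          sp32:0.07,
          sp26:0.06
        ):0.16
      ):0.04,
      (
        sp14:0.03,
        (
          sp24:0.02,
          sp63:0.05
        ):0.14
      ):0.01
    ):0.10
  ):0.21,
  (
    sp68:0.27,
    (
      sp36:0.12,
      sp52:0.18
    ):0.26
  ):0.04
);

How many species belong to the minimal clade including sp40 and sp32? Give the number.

16

The MRCA of sp40 and sp32 is the node subtending (((sp40,sp45),((sp48,sp27),(((sp5,sp38),sp53),sp50))),((((sp34,sp2),sp61),(sp32,sp26)),(sp14,(sp24,sp63)))).
That clade contains 16 terminal taxa: sp14, sp2, sp24, sp26, sp27, sp32, sp34, sp38, sp40, sp45, sp48, sp5, sp50, sp53, sp61, sp63.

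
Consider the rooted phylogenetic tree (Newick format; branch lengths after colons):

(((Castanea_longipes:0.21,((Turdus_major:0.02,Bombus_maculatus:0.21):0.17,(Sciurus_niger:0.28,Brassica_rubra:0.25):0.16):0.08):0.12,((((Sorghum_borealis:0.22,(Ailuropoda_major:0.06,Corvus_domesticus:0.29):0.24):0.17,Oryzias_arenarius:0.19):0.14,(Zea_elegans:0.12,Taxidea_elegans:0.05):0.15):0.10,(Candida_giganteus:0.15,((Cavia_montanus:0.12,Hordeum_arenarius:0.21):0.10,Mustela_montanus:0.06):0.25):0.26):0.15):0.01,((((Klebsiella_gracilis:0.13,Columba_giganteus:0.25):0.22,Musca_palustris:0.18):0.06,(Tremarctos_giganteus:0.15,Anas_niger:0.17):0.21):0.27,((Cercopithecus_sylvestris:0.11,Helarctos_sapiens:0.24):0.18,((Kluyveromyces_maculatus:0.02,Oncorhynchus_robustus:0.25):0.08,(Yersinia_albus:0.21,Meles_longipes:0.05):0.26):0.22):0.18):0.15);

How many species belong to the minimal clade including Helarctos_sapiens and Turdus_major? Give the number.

The MRCA of Helarctos_sapiens and Turdus_major is the root, so the clade is the entire tree.
That clade contains 26 terminal taxa: Ailuropoda_major, Anas_niger, Bombus_maculatus, Brassica_rubra, Candida_giganteus, Castanea_longipes, Cavia_montanus, Cercopithecus_sylvestris, Columba_giganteus, Corvus_domesticus, Helarctos_sapiens, Hordeum_arenarius, Klebsiella_gracilis, Kluyveromyces_maculatus, Meles_longipes, Musca_palustris, Mustela_montanus, Oncorhynchus_robustus, Oryzias_arenarius, Sciurus_niger, Sorghum_borealis, Taxidea_elegans, Tremarctos_giganteus, Turdus_major, Yersinia_albus, Zea_elegans.

26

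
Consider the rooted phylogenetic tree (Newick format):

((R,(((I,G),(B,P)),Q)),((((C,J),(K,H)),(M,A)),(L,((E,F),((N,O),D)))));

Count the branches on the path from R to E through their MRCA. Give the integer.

The MRCA of R and E is the root of the tree.
From R up to that node: 2 branches. From E up to the same node: 5 branches. Total: 2 + 5 = 7.

7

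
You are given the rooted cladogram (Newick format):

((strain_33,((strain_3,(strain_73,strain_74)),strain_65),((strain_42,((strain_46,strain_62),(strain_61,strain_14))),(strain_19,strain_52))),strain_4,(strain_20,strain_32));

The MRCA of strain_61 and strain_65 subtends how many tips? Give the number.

12

The MRCA of strain_61 and strain_65 is the node subtending (strain_33,((strain_3,(strain_73,strain_74)),strain_65),((strain_42,((strain_46,strain_62),(strain_61,strain_14))),(strain_19,strain_52))).
That clade contains 12 terminal taxa: strain_14, strain_19, strain_3, strain_33, strain_42, strain_46, strain_52, strain_61, strain_62, strain_65, strain_73, strain_74.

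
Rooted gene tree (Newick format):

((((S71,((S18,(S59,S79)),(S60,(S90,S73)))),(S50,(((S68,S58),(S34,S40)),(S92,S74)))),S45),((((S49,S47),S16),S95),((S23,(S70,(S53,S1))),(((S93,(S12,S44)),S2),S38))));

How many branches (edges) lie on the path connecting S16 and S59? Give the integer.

11

The MRCA of S16 and S59 is the root of the tree.
From S16 up to that node: 4 branches. From S59 up to the same node: 7 branches. Total: 4 + 7 = 11.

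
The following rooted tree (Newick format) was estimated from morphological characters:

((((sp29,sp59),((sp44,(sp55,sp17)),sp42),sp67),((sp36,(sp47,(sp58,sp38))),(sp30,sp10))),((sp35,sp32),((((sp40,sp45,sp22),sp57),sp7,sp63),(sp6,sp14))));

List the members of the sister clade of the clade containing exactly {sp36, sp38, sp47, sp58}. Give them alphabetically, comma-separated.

The clade containing exactly {sp36, sp38, sp47, sp58} attaches to the tree at the node subtending ((sp36,(sp47,(sp58,sp38))),(sp30,sp10)).
The other lineage descending from that same node — the sister group — is (sp30,sp10); its 2 tips in alphabetical order are the answer.

sp10, sp30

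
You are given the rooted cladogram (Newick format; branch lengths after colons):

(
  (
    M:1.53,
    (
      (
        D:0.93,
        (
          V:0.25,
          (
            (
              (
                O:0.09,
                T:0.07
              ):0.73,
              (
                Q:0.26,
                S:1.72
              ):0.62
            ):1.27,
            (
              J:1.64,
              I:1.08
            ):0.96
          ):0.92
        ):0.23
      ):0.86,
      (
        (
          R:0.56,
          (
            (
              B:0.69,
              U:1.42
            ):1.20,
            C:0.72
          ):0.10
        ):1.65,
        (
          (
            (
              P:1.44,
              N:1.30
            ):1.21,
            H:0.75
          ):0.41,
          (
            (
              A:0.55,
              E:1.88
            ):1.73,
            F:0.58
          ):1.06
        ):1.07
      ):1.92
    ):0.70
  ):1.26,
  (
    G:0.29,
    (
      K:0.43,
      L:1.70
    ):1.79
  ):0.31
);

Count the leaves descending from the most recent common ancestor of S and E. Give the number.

The MRCA of S and E is the node subtending ((D,(V,(((O,T),(Q,S)),(J,I)))),((R,((B,U),C)),(((P,N),H),((A,E),F)))).
That clade contains 18 terminal taxa: A, B, C, D, E, F, H, I, J, N, O, P, Q, R, S, T, U, V.

18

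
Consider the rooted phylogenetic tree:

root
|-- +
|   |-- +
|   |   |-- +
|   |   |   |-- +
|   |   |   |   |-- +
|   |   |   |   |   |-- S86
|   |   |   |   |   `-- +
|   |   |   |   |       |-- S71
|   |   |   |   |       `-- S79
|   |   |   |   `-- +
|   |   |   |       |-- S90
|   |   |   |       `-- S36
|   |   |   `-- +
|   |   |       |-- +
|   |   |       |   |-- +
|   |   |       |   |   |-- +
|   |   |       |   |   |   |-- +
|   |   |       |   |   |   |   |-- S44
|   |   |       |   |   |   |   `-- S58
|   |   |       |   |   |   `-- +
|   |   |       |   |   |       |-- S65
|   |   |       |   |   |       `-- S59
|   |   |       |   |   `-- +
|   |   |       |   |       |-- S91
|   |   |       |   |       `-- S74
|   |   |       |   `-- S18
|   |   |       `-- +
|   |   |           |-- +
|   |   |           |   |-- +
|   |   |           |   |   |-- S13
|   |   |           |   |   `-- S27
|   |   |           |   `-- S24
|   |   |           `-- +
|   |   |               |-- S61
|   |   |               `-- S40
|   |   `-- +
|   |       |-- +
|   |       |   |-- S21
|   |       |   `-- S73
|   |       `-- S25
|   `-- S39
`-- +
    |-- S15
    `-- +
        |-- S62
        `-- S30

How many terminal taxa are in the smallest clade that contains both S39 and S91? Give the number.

21

The MRCA of S39 and S91 is the node subtending (((((S86,(S71,S79)),(S90,S36)),(((((S44,S58),(S65,S59)),(S91,S74)),S18),(((S13,S27),S24),(S61,S40)))),((S21,S73),S25)),S39).
That clade contains 21 terminal taxa: S13, S18, S21, S24, S25, S27, S36, S39, S40, S44, S58, S59, S61, S65, S71, S73, S74, S79, S86, S90, S91.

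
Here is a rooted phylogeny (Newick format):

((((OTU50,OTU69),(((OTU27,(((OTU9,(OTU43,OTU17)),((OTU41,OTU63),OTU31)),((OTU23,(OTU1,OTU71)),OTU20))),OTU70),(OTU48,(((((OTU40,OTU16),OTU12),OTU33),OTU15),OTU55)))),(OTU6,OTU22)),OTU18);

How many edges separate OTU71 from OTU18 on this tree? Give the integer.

11

The MRCA of OTU71 and OTU18 is the root of the tree.
From OTU71 up to that node: 10 branches. From OTU18 up to the same node: 1 branch. Total: 10 + 1 = 11.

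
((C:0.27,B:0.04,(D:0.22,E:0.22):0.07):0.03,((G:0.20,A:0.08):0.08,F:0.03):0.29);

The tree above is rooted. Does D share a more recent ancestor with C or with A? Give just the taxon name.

C

The MRCA of D and C subtends (C,B,(D,E)) (4 taxa).
The MRCA of D and A is the root, subtending the entire tree (7 taxa).
The first is nested inside the second, so D shares a more recent common ancestor with C.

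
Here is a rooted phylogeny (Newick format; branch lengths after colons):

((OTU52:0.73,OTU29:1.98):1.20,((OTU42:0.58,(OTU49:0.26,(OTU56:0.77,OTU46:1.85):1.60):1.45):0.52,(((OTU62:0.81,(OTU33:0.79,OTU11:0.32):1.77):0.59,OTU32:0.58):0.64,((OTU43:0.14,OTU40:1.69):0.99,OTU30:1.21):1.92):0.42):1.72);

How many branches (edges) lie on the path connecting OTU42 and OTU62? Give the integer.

The MRCA of OTU42 and OTU62 is the node subtending ((OTU42,(OTU49,(OTU56,OTU46))),(((OTU62,(OTU33,OTU11)),OTU32),((OTU43,OTU40),OTU30))).
From OTU42 up to that node: 2 branches. From OTU62 up to the same node: 4 branches. Total: 2 + 4 = 6.

6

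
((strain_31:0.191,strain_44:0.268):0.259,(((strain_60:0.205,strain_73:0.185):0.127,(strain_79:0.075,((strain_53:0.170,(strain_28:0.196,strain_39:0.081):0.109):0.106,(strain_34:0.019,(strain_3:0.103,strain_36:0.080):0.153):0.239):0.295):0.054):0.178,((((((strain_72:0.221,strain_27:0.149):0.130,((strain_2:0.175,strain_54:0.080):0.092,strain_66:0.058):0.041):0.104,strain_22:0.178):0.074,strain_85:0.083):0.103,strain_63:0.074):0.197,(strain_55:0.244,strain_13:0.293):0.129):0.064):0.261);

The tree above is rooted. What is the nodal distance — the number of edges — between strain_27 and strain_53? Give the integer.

The MRCA of strain_27 and strain_53 is the node subtending (((strain_60,strain_73),(strain_79,((strain_53,(strain_28,strain_39)),(strain_34,(strain_3,strain_36))))),((((((strain_72,strain_27),((strain_2,strain_54),strain_66)),strain_22),strain_85),strain_63),(strain_55,strain_13))).
From strain_27 up to that node: 7 branches. From strain_53 up to the same node: 5 branches. Total: 7 + 5 = 12.

12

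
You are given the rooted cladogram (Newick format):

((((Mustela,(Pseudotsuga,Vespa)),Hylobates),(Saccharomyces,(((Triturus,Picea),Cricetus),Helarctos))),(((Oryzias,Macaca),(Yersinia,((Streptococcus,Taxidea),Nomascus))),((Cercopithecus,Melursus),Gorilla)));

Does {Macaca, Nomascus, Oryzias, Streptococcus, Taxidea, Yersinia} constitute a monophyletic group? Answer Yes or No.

Yes

The most recent common ancestor of these taxa subtends ((Oryzias,Macaca),(Yersinia,((Streptococcus,Taxidea),Nomascus))).
That clade has exactly 6 tips — every listed taxon and nothing else — so the group is monophyletic.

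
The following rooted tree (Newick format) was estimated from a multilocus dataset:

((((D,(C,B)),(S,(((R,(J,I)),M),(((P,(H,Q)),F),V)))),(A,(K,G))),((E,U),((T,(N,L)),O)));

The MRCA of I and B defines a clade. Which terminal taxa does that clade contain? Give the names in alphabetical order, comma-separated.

B, C, D, F, H, I, J, M, P, Q, R, S, V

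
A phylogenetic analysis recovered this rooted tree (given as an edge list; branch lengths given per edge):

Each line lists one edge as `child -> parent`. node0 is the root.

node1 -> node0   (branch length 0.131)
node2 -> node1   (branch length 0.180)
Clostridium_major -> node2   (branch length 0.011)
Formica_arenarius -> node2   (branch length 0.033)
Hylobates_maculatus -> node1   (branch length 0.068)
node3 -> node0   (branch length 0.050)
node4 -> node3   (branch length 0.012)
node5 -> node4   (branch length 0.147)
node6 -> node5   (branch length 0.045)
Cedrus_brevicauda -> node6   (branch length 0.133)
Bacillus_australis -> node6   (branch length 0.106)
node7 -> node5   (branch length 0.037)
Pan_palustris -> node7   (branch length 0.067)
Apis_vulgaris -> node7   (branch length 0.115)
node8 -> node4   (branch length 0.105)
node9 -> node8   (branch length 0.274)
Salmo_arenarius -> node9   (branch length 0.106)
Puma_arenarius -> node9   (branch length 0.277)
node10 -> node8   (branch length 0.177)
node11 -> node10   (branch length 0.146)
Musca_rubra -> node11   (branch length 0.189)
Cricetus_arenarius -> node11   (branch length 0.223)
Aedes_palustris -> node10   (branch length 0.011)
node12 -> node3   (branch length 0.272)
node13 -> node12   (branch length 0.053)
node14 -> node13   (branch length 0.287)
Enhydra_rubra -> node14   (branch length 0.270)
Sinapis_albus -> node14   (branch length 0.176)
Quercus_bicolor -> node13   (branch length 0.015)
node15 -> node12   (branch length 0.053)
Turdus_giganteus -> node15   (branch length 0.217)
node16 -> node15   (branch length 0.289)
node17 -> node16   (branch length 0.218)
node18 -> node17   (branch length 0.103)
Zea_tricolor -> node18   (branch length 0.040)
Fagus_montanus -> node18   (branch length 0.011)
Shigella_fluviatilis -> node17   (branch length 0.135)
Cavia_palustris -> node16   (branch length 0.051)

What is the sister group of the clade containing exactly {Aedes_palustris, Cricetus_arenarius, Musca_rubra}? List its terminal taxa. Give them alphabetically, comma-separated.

The clade containing exactly {Aedes_palustris, Cricetus_arenarius, Musca_rubra} attaches to the tree at the node subtending ((Salmo_arenarius,Puma_arenarius),((Musca_rubra,Cricetus_arenarius),Aedes_palustris)).
The other lineage descending from that same node — the sister group — is (Salmo_arenarius,Puma_arenarius); its 2 tips in alphabetical order are the answer.

Puma_arenarius, Salmo_arenarius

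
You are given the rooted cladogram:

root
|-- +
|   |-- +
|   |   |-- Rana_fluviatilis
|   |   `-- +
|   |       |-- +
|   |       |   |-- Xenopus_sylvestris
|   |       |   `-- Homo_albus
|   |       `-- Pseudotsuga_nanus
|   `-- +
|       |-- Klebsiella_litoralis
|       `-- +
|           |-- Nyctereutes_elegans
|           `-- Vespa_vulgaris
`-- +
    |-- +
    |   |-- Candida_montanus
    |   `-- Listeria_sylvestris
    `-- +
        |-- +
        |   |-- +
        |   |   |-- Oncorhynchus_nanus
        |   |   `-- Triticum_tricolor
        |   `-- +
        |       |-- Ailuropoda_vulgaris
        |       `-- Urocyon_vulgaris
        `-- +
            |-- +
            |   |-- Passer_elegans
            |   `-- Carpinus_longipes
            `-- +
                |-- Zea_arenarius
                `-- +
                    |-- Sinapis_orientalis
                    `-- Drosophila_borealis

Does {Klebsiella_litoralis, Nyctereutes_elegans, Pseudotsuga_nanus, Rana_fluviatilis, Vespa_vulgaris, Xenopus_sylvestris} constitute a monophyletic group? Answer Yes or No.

No

The MRCA of the listed taxa subtends ((Rana_fluviatilis,((Xenopus_sylvestris,Homo_albus),Pseudotsuga_nanus)),(Klebsiella_litoralis,(Nyctereutes_elegans,Vespa_vulgaris))).
That clade also contains Homo_albus, which is not in the proposed group, so the group is not monophyletic.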